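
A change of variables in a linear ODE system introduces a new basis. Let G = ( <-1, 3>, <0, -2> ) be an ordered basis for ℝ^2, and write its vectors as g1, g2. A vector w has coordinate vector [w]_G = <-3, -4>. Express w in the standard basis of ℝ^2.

<3, -1>

The coordinates say w = -3g1 - 4g2; adding the scaled basis vectors gives <3, -1>.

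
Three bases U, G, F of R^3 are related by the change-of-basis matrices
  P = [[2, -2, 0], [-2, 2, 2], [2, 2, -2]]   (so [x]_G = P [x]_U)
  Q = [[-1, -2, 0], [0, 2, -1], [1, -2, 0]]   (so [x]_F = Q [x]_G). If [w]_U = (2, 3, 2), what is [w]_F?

(-10, 6, -14)

First [w]_G = P [w]_U = (-2, 6, 6).
Then [w]_F = Q [w]_G = (-10, 6, -14).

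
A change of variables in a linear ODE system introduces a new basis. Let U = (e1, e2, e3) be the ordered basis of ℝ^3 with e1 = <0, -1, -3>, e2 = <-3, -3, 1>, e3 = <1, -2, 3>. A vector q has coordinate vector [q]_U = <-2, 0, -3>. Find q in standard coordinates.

By definition q = -2e1 + 0·e2 - 3e3.
Summing componentwise gives <-3, 8, -3>.

<-3, 8, -3>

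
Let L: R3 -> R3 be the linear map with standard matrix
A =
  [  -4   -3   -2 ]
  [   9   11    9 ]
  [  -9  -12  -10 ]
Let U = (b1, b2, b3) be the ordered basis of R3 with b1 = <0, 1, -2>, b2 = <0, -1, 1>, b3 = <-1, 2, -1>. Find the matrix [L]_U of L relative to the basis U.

The j-th column of [L]_U is [L(bj)]_U.
L(b1) = A b1 = <1, -7, 8> = -2b1 + 3b2 - b3, so column 1 is <-2, 3, -1>.
Repeating for b2, b3 and assembling the columns gives [[-2, -1, 1], [3, -1, -3], [-1, -1, 0]].

[[-2, -1, 1], [3, -1, -3], [-1, -1, 0]]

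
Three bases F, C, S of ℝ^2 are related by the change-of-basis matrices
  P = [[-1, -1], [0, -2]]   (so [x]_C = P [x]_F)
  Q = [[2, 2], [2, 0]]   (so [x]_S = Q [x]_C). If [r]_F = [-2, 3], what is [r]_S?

[-14, -2]

Composing the changes, [r]_S = Q P [r]_F.
Q P = [[-2, -6], [-2, -2]]; applying this to [-2, 3] gives [-14, -2].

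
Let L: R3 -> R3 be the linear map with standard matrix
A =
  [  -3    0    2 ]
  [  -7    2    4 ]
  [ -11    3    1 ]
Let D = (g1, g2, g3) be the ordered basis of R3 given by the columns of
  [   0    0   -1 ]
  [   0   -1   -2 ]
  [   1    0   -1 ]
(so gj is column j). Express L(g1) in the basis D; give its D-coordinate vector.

[-1, 0, -2]

Column 1 of [L]_D is the D-coordinate vector of L(g1).
In standard coordinates L(g1) = A g1 = [2, 4, 1].
Converting to D: [2, 4, 1] = -g1 + 0·g2 - 2g3, so the coordinate vector is [-1, 0, -2].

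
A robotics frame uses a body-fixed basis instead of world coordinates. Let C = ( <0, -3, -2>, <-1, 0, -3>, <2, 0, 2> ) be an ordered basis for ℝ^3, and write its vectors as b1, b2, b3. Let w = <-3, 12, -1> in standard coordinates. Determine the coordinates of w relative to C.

[w]_C is the unique c with M c = w, where M has columns b1, ..., b3.
Gaussian elimination on [M | w] yields c = (-4, 3, 0).
Check: -4b1 + 3b2 + 0·b3 = <-3, 12, -1>.

<-4, 3, 0>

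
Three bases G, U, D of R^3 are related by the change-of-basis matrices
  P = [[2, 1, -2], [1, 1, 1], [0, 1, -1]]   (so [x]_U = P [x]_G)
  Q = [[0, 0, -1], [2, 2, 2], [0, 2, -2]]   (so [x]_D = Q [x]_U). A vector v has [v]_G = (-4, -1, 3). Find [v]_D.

Composing the changes, [v]_D = Q P [v]_G.
Q P = [[0, -1, 1], [6, 6, -4], [2, 0, 4]]; applying this to (-4, -1, 3) gives (4, -42, 4).

(4, -42, 4)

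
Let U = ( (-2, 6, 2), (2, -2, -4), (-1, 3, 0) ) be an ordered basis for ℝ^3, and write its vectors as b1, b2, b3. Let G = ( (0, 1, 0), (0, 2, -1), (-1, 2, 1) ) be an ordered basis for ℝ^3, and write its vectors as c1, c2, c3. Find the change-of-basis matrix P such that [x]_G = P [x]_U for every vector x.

Let M have columns bj and N have columns cj. Then for every x, N [x]_G = x = M [x]_U, so P = N^(-1) M.
Since det N = 1, N^(-1) has integer entries; multiplying gives P = [[2, -2, -1], [0, 2, 1], [2, -2, 1]].

[[2, -2, -1], [0, 2, 1], [2, -2, 1]]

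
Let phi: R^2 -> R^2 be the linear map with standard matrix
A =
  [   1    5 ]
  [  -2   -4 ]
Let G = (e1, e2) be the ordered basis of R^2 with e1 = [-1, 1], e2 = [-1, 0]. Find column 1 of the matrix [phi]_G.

[-2, -2]

Column 1 of [phi]_G is the G-coordinate vector of phi(e1).
In standard coordinates phi(e1) = A e1 = [4, -2].
Converting to G: [4, -2] = -2e1 - 2e2, so the coordinate vector is [-2, -2].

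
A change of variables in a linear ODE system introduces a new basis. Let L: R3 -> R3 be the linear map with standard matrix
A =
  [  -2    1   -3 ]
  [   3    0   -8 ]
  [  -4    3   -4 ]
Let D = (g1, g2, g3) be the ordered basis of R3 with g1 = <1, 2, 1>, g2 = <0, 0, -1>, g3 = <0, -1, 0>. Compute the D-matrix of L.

[[-3, 3, -1], [-1, -1, 2], [-1, -2, -2]]

The j-th column of [L]_D is [L(gj)]_D.
L(g1) = A g1 = <-3, -5, -2> = -3g1 - g2 - g3, so column 1 is <-3, -1, -1>.
Repeating for g2, g3 and assembling the columns gives [[-3, 3, -1], [-1, -1, 2], [-1, -2, -2]].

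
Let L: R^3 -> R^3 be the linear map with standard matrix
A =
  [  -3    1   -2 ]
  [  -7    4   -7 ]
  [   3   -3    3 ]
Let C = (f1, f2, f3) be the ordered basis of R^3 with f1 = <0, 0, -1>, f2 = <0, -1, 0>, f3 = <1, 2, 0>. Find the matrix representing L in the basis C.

The j-th column of [L]_C is [L(fj)]_C.
L(f1) = A f1 = <2, 7, -3> = 3f1 - 3f2 + 2f3, so column 1 is <3, -3, 2>.
Repeating for f2, f3 and assembling the columns gives [[3, -3, 3], [-3, 2, -3], [2, -1, -1]].

[[3, -3, 3], [-3, 2, -3], [2, -1, -1]]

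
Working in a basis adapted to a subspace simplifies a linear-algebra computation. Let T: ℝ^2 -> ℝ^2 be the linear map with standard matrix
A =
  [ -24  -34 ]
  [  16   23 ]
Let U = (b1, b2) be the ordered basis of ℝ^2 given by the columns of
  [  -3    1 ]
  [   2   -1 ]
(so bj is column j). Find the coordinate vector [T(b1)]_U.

Column 1 of [T]_U is the U-coordinate vector of T(b1).
In standard coordinates T(b1) = A b1 = <4, -2>.
Converting to U: <4, -2> = -2b1 - 2b2, so the coordinate vector is <-2, -2>.

<-2, -2>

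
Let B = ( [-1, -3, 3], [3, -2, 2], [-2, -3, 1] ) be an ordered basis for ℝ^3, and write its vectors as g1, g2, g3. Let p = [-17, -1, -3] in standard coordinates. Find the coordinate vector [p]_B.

[1, -4, 2]

Write p = c_1 g1 + ... + c_3 g3 and solve for the c_i.
Solving this 3x3 system gives c = (1, -4, 2).
Check: g1 - 4g2 + 2g3 = [-17, -1, -3].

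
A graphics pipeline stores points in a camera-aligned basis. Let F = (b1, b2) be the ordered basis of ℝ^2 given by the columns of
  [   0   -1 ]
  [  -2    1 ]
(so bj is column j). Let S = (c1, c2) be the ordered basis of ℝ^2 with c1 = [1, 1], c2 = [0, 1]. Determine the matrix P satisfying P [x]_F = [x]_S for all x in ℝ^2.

[[0, -1], [-2, 2]]

Let M have columns bj and N have columns cj. Then for every x, N [x]_S = x = M [x]_F, so P = N^(-1) M.
Since det N = 1, N^(-1) has integer entries; multiplying gives P = [[0, -1], [-2, 2]].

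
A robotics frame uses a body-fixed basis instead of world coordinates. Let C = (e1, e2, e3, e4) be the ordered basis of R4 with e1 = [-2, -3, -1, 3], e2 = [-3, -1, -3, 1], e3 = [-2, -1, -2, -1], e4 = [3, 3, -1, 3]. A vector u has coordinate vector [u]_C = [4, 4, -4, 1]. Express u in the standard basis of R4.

[-9, -9, -9, 23]

By definition u = 4e1 + 4e2 - 4e3 + e4.
Summing componentwise gives [-9, -9, -9, 23].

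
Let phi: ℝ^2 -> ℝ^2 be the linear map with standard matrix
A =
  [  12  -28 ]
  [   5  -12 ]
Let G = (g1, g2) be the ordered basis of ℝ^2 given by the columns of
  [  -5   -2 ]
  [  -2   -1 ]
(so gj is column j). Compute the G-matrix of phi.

Let P have columns g1, g2. Then [phi]_G = P^(-1) A P.
Here det P = 1, so P^(-1) is integer; computing A P first and then P^(-1)(A P) gives [[2, 0], [-3, -2]].

[[2, 0], [-3, -2]]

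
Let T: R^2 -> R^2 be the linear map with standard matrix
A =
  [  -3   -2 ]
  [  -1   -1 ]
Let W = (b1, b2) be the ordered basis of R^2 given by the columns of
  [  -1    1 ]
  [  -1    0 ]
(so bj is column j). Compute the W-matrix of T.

[[-2, 1], [3, -2]]

The j-th column of [T]_W is [T(bj)]_W.
T(b1) = A b1 = (5, 2) = -2b1 + 3b2, so column 1 is (-2, 3).
Repeating for b2 and assembling the columns gives [[-2, 1], [3, -2]].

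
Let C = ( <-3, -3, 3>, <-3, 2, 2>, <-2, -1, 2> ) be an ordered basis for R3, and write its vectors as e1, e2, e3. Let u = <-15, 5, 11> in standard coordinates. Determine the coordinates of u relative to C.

We seek scalars with c_1 e1 + ... + c_3 e3 = u; equivalently solve M c = u where the columns of M are e1, ..., e3.
Gaussian elimination on [M | u] yields c = (1, 4, 0).
Check: e1 + 4e2 + 0·e3 = <-15, 5, 11>.

<1, 4, 0>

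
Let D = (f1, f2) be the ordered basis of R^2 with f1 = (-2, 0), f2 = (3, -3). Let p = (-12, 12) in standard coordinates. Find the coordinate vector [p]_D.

We seek scalars with c_1 f1 + c_2 f2 = p; equivalently solve M c = p where the columns of M are f1, f2.
System: -2c_1 + 3c_2 = -12, 0c_1 - 3c_2 = 12; solving gives c_1 = 0, c_2 = -4.
Check: 0·f1 - 4f2 = (-12, 12).

(0, -4)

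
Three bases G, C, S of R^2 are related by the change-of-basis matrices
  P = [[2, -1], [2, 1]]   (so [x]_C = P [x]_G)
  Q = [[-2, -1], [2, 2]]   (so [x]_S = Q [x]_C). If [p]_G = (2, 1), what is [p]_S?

(-11, 16)

Apply P to get C-coordinates (3, 5), then Q to get S-coordinates.
The result is [p]_S = (-11, 16).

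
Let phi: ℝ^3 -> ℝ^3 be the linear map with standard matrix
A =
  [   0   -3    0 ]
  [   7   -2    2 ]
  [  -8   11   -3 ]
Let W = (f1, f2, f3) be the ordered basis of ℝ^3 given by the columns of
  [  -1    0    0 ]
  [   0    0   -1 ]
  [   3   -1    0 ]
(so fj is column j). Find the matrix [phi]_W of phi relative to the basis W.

The j-th column of [phi]_W is [phi(fj)]_W.
phi(f1) = A f1 = (0, -1, -1) = 0·f1 + f2 + f3, so column 1 is (0, 1, 1).
Repeating for f2, f3 and assembling the columns gives [[0, 0, -3], [1, -3, 2], [1, 2, -2]].

[[0, 0, -3], [1, -3, 2], [1, 2, -2]]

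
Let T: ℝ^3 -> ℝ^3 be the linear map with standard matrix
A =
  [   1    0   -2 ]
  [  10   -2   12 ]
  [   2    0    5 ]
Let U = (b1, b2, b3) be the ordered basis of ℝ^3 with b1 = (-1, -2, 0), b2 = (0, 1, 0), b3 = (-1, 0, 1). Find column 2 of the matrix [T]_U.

Column 2 of [T]_U is the U-coordinate vector of T(b2).
In standard coordinates T(b2) = A b2 = (0, -2, 0).
Converting to U: (0, -2, 0) = 0·b1 - 2b2 + 0·b3, so the coordinate vector is (0, -2, 0).

(0, -2, 0)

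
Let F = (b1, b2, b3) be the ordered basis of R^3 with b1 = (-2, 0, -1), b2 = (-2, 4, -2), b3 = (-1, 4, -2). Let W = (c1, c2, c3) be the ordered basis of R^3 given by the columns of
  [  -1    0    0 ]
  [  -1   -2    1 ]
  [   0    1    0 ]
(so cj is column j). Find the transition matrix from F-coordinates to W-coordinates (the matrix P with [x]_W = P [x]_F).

[[2, 2, 1], [-1, -2, -2], [0, 2, 1]]

Take x = bj: its F-coordinates are the j-th standard unit vector, so P e_j — column j of P — equals [bj]_W.
b1 = 2c1 - c2 + 0·c3, giving column 1 = (2, -1, 0); repeating for each j gives P = [[2, 2, 1], [-1, -2, -2], [0, 2, 1]].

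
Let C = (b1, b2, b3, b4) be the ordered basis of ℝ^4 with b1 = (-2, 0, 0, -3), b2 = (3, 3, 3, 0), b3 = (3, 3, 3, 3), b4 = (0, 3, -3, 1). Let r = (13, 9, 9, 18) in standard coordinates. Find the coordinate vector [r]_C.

Write r = c_1 b1 + ... + c_4 b4 and solve for the c_i.
Gaussian elimination on [M | r] yields c = (-2, -1, 4, 0).
Check: -2b1 - b2 + 4b3 + 0·b4 = (13, 9, 9, 18).

(-2, -1, 4, 0)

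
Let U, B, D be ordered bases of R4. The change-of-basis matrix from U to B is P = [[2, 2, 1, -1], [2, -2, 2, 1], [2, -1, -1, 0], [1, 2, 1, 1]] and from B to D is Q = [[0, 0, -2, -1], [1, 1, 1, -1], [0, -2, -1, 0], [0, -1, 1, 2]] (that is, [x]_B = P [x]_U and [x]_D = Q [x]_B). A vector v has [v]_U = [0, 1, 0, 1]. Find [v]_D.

[-1, -4, 3, 6]

Apply P to get B-coordinates [1, -1, -1, 3], then Q to get D-coordinates.
The result is [v]_D = [-1, -4, 3, 6].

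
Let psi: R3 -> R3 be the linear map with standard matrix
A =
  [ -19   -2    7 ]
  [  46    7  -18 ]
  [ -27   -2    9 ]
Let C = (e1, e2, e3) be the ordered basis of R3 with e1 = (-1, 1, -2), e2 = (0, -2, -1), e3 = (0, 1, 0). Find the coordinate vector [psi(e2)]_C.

(3, -1, -1)

Column 2 of [psi]_C is the C-coordinate vector of psi(e2).
In standard coordinates psi(e2) = A e2 = (-3, 4, -5).
Converting to C: (-3, 4, -5) = 3e1 - e2 - e3, so the coordinate vector is (3, -1, -1).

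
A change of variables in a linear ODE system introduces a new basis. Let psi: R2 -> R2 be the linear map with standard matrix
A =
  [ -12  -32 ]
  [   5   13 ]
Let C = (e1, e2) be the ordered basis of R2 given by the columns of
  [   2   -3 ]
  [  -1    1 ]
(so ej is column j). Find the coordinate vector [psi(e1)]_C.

<1, -2>

Compute psi(e1) = A e1 = <8, -3> in standard coordinates.
Then write this in C-coordinates: solve for y in y_1 e1 + y_2 e2 = <8, -3>.
This gives y = <1, -2>, which is column 1 of [psi]_C.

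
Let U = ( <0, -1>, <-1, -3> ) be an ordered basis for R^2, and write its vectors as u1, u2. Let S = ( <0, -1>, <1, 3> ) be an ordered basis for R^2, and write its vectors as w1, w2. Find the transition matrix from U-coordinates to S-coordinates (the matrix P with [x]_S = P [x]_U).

[[1, 0], [0, -1]]

Column j of P is [uj]_S, since P maps U-coordinates to S-coordinates.
Expressing u1 in S: u1 = w1 + 0·w2, so column 1 of P is <1, 0>.
Doing the same for each uj gives P = [[1, 0], [0, -1]].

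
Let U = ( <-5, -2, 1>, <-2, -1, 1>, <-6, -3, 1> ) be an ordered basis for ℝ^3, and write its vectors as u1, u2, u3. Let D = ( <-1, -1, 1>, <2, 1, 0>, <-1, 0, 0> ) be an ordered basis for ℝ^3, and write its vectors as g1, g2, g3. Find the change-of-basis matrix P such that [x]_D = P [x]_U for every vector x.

[[1, 1, 1], [-1, 0, -2], [2, 1, 1]]

Take x = uj: its U-coordinates are the j-th standard unit vector, so P e_j — column j of P — equals [uj]_D.
u1 = g1 - g2 + 2g3, giving column 1 = <1, -1, 2>; repeating for each j gives P = [[1, 1, 1], [-1, 0, -2], [2, 1, 1]].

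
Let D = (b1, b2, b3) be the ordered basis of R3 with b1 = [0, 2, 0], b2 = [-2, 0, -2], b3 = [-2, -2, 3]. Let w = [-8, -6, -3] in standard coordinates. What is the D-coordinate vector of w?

[-2, 3, 1]

[w]_D is the unique c with M c = w, where M has columns b1, ..., b3.
Gaussian elimination on [M | w] yields c = (-2, 3, 1).
Check: -2b1 + 3b2 + b3 = [-8, -6, -3].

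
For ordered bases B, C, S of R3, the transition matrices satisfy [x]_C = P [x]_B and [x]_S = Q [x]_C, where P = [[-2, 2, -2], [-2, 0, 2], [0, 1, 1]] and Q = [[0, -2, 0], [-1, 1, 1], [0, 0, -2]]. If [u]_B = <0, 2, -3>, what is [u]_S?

First [u]_C = P [u]_B = <10, -6, -1>.
Then [u]_S = Q [u]_C = <12, -17, 2>.

<12, -17, 2>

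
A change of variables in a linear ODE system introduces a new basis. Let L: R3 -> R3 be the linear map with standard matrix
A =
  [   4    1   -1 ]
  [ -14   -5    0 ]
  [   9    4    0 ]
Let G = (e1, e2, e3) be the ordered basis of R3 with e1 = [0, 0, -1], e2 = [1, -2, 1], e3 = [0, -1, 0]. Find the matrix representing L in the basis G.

[[1, 0, 3], [1, 1, -1], [-2, 2, -3]]

The j-th column of [L]_G is [L(ej)]_G.
L(e1) = A e1 = [1, 0, 0] = e1 + e2 - 2e3, so column 1 is [1, 1, -2].
Repeating for e2, e3 and assembling the columns gives [[1, 0, 3], [1, 1, -1], [-2, 2, -3]].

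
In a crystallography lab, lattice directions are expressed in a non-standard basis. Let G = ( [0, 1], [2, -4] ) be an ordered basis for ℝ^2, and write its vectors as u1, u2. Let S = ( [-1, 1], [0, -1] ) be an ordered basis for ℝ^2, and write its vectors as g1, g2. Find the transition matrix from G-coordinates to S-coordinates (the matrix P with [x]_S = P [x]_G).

Take x = uj: its G-coordinates are the j-th standard unit vector, so P e_j — column j of P — equals [uj]_S.
u1 = 0·g1 - g2, giving column 1 = [0, -1]; repeating for each j gives P = [[0, -2], [-1, 2]].

[[0, -2], [-1, 2]]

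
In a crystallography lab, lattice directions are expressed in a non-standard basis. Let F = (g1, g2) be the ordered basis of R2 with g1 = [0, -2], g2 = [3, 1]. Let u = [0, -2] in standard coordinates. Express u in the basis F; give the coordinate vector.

[1, 0]

Write u = c_1 g1 + c_2 g2 and solve for the c_i.
System: 0c_1 + 3c_2 = 0, -2c_1 + c_2 = -2; solving gives c_1 = 1, c_2 = 0.
Check: g1 + 0·g2 = [0, -2].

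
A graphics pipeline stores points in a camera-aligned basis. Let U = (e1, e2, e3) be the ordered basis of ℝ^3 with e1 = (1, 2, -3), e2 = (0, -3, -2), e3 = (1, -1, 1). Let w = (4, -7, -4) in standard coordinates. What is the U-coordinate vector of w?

We seek scalars with c_1 e1 + ... + c_3 e3 = w; equivalently solve M c = w where the columns of M are e1, ..., e3.
Solving this 3x3 system gives c = (1, 2, 3).
Check: e1 + 2e2 + 3e3 = (4, -7, -4).

(1, 2, 3)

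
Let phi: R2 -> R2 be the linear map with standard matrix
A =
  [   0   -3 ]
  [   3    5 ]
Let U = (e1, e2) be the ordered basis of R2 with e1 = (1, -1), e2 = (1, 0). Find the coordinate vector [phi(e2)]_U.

(-3, 3)

Column 2 of [phi]_U is the U-coordinate vector of phi(e2).
In standard coordinates phi(e2) = A e2 = (0, 3).
Converting to U: (0, 3) = -3e1 + 3e2, so the coordinate vector is (-3, 3).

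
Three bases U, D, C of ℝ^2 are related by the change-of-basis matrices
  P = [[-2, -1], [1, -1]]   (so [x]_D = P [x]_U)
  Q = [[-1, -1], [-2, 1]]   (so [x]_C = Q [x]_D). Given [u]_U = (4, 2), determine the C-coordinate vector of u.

Composing the changes, [u]_C = Q P [u]_U.
Q P = [[1, 2], [5, 1]]; applying this to (4, 2) gives (8, 22).

(8, 22)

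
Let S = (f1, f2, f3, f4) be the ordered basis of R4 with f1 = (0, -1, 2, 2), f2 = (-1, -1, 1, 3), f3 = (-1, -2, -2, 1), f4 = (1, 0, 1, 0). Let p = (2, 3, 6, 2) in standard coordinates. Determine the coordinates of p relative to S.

(-1, 2, -2, 2)

Write p = c_1 f1 + ... + c_4 f4 and solve for the c_i.
Row-reducing the augmented matrix [M | p] gives c = (-1, 2, -2, 2).
Check: -f1 + 2f2 - 2f3 + 2f4 = (2, 3, 6, 2).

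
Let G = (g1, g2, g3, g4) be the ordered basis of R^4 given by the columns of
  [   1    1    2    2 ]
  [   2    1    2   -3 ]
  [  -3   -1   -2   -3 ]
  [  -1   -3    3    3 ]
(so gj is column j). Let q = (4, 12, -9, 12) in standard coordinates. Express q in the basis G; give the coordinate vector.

(3, -3, 3, -1)

[q]_G is the unique c with M c = q, where M has columns g1, ..., g4.
Row-reducing the augmented matrix [M | q] gives c = (3, -3, 3, -1).
Check: 3g1 - 3g2 + 3g3 - g4 = (4, 12, -9, 12).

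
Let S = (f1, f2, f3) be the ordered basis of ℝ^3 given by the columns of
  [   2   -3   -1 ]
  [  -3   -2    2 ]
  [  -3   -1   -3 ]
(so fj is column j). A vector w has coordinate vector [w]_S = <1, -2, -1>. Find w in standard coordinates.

w = M [w]_S, where M has columns f1, ..., f3.
Carrying out the matrix-vector product, w = <9, -1, 2>.

<9, -1, 2>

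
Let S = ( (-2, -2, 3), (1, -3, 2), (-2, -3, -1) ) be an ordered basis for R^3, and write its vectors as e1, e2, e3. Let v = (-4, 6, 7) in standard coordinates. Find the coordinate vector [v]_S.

(3, -2, -2)

We seek scalars with c_1 e1 + ... + c_3 e3 = v; equivalently solve M c = v where the columns of M are e1, ..., e3.
Gaussian elimination on [M | v] yields c = (3, -2, -2).
Check: 3e1 - 2e2 - 2e3 = (-4, 6, 7).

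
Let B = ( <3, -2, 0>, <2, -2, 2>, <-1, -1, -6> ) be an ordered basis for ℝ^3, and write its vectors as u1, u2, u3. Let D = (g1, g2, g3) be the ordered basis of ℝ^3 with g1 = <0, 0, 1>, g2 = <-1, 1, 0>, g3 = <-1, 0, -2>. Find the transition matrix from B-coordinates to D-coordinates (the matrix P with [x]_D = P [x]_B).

Take x = uj: its B-coordinates are the j-th standard unit vector, so P e_j — column j of P — equals [uj]_D.
u1 = -2g1 - 2g2 - g3, giving column 1 = <-2, -2, -1>; repeating for each j gives P = [[-2, 2, -2], [-2, -2, -1], [-1, 0, 2]].

[[-2, 2, -2], [-2, -2, -1], [-1, 0, 2]]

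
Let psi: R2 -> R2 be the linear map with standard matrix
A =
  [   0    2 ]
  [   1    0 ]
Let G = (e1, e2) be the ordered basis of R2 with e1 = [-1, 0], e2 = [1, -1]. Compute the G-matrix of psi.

The j-th column of [psi]_G is [psi(ej)]_G.
psi(e1) = A e1 = [0, -1] = e1 + e2, so column 1 is [1, 1].
Repeating for e2 and assembling the columns gives [[1, 1], [1, -1]].

[[1, 1], [1, -1]]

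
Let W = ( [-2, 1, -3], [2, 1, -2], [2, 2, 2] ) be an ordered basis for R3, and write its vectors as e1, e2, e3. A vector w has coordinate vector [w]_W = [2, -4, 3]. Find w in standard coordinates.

[-6, 4, 8]

By definition w = 2e1 - 4e2 + 3e3.
Summing componentwise gives [-6, 4, 8].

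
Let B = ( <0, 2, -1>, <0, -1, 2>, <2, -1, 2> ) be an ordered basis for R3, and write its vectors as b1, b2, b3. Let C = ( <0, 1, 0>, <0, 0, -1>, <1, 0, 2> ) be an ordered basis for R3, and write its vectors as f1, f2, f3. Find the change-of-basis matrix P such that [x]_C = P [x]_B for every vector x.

Column j of P is [bj]_C, since P maps B-coordinates to C-coordinates.
Expressing b1 in C: b1 = 2f1 + f2 + 0·f3, so column 1 of P is <2, 1, 0>.
Doing the same for each bj gives P = [[2, -1, -1], [1, -2, 2], [0, 0, 2]].

[[2, -1, -1], [1, -2, 2], [0, 0, 2]]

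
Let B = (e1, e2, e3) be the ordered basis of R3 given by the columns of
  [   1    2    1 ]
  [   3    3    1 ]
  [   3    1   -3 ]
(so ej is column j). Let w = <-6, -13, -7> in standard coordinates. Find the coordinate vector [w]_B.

Write w = c_1 e1 + ... + c_3 e3 and solve for the c_i.
Row-reducing the augmented matrix [M | w] gives c = (-3, -1, -1).
Check: -3e1 - e2 - e3 = <-6, -13, -7>.

<-3, -1, -1>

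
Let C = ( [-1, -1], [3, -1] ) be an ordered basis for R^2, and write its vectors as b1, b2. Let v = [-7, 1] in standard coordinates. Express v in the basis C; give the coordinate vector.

[1, -2]

[v]_C is the unique c with M c = v, where M has columns b1, b2.
System: -c_1 + 3c_2 = -7, -c_1 - c_2 = 1; solving gives c_1 = 1, c_2 = -2.
Check: b1 - 2b2 = [-7, 1].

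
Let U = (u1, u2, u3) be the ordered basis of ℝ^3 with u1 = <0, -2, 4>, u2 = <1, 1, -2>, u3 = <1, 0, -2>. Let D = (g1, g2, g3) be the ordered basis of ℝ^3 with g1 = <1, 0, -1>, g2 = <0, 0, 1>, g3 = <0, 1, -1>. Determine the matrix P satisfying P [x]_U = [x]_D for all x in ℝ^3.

[[0, 1, 1], [2, 0, -1], [-2, 1, 0]]

Column j of P is [uj]_D, since P maps U-coordinates to D-coordinates.
Expressing u1 in D: u1 = 0·g1 + 2g2 - 2g3, so column 1 of P is <0, 2, -2>.
Doing the same for each uj gives P = [[0, 1, 1], [2, 0, -1], [-2, 1, 0]].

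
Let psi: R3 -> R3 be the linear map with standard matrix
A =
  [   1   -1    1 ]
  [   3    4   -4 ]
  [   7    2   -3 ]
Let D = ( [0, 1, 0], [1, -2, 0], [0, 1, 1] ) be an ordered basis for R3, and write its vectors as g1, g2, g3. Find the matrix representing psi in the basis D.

The j-th column of [psi]_D is [psi(gj)]_D.
psi(g1) = A g1 = [-1, 4, 2] = 0·g1 - g2 + 2g3, so column 1 is [0, -1, 2].
Repeating for g2, g3 and assembling the columns gives [[0, -2, 1], [-1, 3, 0], [2, 3, -1]].

[[0, -2, 1], [-1, 3, 0], [2, 3, -1]]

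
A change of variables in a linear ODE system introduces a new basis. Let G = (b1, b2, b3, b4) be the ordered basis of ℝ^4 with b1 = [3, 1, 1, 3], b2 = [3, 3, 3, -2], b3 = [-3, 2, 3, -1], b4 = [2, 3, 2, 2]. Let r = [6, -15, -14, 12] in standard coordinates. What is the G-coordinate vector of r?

Write r = c_1 b1 + ... + c_4 b4 and solve for the c_i.
Gaussian elimination on [M | r] yields c = (4, -2, -2, -3).
Check: 4b1 - 2b2 - 2b3 - 3b4 = [6, -15, -14, 12].

[4, -2, -2, -3]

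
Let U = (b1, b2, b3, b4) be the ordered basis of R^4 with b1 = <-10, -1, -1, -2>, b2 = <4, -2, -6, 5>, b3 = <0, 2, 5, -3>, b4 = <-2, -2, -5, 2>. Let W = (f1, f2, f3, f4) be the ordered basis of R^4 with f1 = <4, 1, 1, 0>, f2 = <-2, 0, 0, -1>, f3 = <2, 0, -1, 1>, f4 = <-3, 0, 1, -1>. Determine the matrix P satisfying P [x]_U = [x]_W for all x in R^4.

[[-1, -2, 2, -2], [2, -1, 0, 1], [2, 2, -1, 1], [2, -2, 2, -2]]

Column j of P is [bj]_W, since P maps U-coordinates to W-coordinates.
Expressing b1 in W: b1 = -f1 + 2f2 + 2f3 + 2f4, so column 1 of P is <-1, 2, 2, 2>.
Doing the same for each bj gives P = [[-1, -2, 2, -2], [2, -1, 0, 1], [2, 2, -1, 1], [2, -2, 2, -2]].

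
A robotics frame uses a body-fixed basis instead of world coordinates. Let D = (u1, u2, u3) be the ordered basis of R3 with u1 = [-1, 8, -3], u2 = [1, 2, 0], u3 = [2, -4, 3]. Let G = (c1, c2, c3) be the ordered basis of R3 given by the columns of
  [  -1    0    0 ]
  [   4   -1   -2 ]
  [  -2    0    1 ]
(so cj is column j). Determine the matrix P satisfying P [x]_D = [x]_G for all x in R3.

Column j of P is [uj]_G, since P maps D-coordinates to G-coordinates.
Expressing u1 in G: u1 = c1 - 2c2 - c3, so column 1 of P is [1, -2, -1].
Doing the same for each uj gives P = [[1, -1, -2], [-2, -2, -2], [-1, -2, -1]].

[[1, -1, -2], [-2, -2, -2], [-1, -2, -1]]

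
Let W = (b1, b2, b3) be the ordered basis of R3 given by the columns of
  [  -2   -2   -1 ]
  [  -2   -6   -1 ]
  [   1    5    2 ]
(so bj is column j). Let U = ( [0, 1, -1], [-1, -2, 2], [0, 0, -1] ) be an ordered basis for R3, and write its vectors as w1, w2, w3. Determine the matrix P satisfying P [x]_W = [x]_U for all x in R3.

Let M have columns bj and N have columns wj. Then for every x, N [x]_U = x = M [x]_W, so P = N^(-1) M.
Since det N = -1, N^(-1) has integer entries; multiplying gives P = [[2, -2, 1], [2, 2, 1], [1, 1, -1]].

[[2, -2, 1], [2, 2, 1], [1, 1, -1]]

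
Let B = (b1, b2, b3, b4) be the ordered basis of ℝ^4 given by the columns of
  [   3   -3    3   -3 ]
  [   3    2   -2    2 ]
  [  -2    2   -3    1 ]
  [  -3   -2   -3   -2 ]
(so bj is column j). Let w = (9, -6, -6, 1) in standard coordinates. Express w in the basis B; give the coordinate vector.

(0, -1, 1, -1)

We seek scalars with c_1 b1 + ... + c_4 b4 = w; equivalently solve M c = w where the columns of M are b1, ..., b4.
Gaussian elimination on [M | w] yields c = (0, -1, 1, -1).
Check: 0·b1 - b2 + b3 - b4 = (9, -6, -6, 1).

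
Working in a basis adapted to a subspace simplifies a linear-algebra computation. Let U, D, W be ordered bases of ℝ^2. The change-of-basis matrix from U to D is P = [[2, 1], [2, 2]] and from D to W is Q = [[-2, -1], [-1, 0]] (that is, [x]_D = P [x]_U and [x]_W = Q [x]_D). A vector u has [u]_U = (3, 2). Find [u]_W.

(-26, -8)

Composing the changes, [u]_W = Q P [u]_U.
Q P = [[-6, -4], [-2, -1]]; applying this to (3, 2) gives (-26, -8).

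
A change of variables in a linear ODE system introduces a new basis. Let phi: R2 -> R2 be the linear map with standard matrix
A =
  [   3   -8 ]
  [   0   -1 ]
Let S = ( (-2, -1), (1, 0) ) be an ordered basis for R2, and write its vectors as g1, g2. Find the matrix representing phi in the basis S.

[[-1, 0], [0, 3]]

The j-th column of [phi]_S is [phi(gj)]_S.
phi(g1) = A g1 = (2, 1) = -g1 + 0·g2, so column 1 is (-1, 0).
Repeating for g2 and assembling the columns gives [[-1, 0], [0, 3]].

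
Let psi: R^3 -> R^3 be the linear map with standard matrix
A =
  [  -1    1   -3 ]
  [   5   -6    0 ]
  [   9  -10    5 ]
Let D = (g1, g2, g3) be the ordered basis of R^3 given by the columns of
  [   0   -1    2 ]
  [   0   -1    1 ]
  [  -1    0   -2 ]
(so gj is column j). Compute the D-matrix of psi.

With P the matrix whose columns are g1, ..., g3, [psi]_D = P^(-1) A P.
Column by column: psi(g1) = A g1 = <3, 0, -5>; its D-coordinates <-1, 3, 3> give column 1.
Continuing for each basis vector yields [psi]_D = [[-1, 1, 0], [3, -2, -3], [3, -1, 1]].

[[-1, 1, 0], [3, -2, -3], [3, -1, 1]]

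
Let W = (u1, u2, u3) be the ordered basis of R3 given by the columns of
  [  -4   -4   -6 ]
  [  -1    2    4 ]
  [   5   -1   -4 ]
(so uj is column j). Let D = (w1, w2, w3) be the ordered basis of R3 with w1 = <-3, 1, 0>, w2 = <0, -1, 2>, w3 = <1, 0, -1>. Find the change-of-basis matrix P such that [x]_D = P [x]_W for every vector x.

[[1, 1, 2], [2, -1, -2], [-1, -1, 0]]

Let M have columns uj and N have columns wj. Then for every x, N [x]_D = x = M [x]_W, so P = N^(-1) M.
Since det N = -1, N^(-1) has integer entries; multiplying gives P = [[1, 1, 2], [2, -1, -2], [-1, -1, 0]].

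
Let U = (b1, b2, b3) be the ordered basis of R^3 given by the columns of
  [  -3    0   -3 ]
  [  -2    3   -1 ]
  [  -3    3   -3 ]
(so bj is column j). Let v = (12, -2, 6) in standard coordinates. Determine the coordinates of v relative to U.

(0, -2, -4)

Write v = c_1 b1 + ... + c_3 b3 and solve for the c_i.
Row-reducing the augmented matrix [M | v] gives c = (0, -2, -4).
Check: 0·b1 - 2b2 - 4b3 = (12, -2, 6).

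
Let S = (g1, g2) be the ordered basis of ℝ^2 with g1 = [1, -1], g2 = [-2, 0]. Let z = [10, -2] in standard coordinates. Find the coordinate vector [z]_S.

Write z = c_1 g1 + c_2 g2 and solve for the c_i.
System: c_1 - 2c_2 = 10, -c_1 + 0c_2 = -2; solving gives c_1 = 2, c_2 = -4.
Check: 2g1 - 4g2 = [10, -2].

[2, -4]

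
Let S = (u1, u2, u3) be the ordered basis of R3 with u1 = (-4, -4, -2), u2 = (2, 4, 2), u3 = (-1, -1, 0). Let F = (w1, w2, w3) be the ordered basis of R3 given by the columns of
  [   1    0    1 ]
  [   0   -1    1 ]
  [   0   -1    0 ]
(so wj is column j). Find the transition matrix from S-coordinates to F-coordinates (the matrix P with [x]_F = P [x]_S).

[[-2, 0, 0], [2, -2, 0], [-2, 2, -1]]

Take x = uj: its S-coordinates are the j-th standard unit vector, so P e_j — column j of P — equals [uj]_F.
u1 = -2w1 + 2w2 - 2w3, giving column 1 = (-2, 2, -2); repeating for each j gives P = [[-2, 0, 0], [2, -2, 0], [-2, 2, -1]].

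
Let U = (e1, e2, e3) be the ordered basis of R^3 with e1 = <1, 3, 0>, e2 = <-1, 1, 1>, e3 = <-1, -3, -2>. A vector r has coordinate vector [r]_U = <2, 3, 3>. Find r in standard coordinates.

<-4, 0, -3>

r = M [r]_U, where M has columns e1, ..., e3.
Carrying out the matrix-vector product, r = <-4, 0, -3>.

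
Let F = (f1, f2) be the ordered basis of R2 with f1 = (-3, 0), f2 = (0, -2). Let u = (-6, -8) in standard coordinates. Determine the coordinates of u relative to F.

[u]_F is the unique c with M c = u, where M has columns f1, f2.
System: -3c_1 + 0c_2 = -6, 0c_1 - 2c_2 = -8; solving gives c_1 = 2, c_2 = 4.
Check: 2f1 + 4f2 = (-6, -8).

(2, 4)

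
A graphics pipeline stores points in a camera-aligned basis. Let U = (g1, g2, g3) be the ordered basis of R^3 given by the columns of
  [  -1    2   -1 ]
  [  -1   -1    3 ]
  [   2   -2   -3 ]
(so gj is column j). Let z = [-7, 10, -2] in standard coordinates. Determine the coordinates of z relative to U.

[z]_U is the unique c with M c = z, where M has columns g1, ..., g3.
Row-reducing the augmented matrix [M | z] gives c = (-1, -3, 2).
Check: -g1 - 3g2 + 2g3 = [-7, 10, -2].

[-1, -3, 2]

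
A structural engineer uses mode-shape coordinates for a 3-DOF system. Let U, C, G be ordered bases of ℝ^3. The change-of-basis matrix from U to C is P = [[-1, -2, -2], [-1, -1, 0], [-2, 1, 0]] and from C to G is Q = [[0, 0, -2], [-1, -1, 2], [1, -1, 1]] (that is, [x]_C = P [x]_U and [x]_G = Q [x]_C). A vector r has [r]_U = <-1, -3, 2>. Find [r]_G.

Apply P to get C-coordinates <3, 4, -1>, then Q to get G-coordinates.
The result is [r]_G = <2, -9, -2>.

<2, -9, -2>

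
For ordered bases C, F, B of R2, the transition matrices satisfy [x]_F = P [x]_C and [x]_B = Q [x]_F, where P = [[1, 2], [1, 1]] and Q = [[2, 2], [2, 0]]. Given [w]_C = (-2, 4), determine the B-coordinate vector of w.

(16, 12)

First [w]_F = P [w]_C = (6, 2).
Then [w]_B = Q [w]_F = (16, 12).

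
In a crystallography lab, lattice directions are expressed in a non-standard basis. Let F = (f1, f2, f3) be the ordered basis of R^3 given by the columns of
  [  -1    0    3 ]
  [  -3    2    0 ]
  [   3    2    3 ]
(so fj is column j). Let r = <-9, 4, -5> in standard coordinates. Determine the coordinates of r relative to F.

[r]_F is the unique c with M c = r, where M has columns f1, ..., f3.
Gaussian elimination on [M | r] yields c = (0, 2, -3).
Check: 0·f1 + 2f2 - 3f3 = <-9, 4, -5>.

<0, 2, -3>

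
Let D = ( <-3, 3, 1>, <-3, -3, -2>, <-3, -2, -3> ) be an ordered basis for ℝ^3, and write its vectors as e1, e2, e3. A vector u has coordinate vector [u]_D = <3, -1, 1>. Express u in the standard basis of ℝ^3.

<-9, 10, 2>

u = M [u]_D, where M has columns e1, ..., e3.
Carrying out the matrix-vector product, u = <-9, 10, 2>.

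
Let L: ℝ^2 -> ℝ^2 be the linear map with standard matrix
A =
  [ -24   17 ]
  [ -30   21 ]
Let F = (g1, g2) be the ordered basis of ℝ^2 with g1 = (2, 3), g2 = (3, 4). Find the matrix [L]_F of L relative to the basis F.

[[-3, -2], [3, 0]]

Let P have columns g1, g2. Then [L]_F = P^(-1) A P.
Here det P = -1, so P^(-1) is integer; computing A P first and then P^(-1)(A P) gives [[-3, -2], [3, 0]].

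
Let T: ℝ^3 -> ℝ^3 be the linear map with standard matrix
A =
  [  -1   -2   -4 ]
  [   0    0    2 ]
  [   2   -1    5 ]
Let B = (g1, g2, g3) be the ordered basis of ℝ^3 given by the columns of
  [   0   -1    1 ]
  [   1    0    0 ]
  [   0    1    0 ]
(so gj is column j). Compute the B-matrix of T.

[[0, 2, 0], [-1, 3, 2], [-3, 0, 1]]

The j-th column of [T]_B is [T(gj)]_B.
T(g1) = A g1 = <-2, 0, -1> = 0·g1 - g2 - 3g3, so column 1 is <0, -1, -3>.
Repeating for g2, g3 and assembling the columns gives [[0, 2, 0], [-1, 3, 2], [-3, 0, 1]].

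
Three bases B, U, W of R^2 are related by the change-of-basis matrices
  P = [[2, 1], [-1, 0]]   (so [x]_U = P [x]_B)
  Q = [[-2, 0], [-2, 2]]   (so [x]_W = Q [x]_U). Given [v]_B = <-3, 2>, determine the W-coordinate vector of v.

<8, 14>

Composing the changes, [v]_W = Q P [v]_B.
Q P = [[-4, -2], [-6, -2]]; applying this to <-3, 2> gives <8, 14>.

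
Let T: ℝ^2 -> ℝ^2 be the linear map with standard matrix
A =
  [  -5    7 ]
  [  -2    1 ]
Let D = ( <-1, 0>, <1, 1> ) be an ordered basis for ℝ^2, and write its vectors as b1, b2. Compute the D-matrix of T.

[[-3, -3], [2, -1]]

Let P have columns b1, b2. Then [T]_D = P^(-1) A P.
Here det P = -1, so P^(-1) is integer; computing A P first and then P^(-1)(A P) gives [[-3, -3], [2, -1]].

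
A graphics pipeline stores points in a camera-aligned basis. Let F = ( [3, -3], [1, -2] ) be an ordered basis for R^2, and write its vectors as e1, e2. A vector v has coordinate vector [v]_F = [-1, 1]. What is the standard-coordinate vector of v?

[-2, 1]

v = M [v]_F, where M has columns e1, e2.
Carrying out the matrix-vector product, v = [-2, 1].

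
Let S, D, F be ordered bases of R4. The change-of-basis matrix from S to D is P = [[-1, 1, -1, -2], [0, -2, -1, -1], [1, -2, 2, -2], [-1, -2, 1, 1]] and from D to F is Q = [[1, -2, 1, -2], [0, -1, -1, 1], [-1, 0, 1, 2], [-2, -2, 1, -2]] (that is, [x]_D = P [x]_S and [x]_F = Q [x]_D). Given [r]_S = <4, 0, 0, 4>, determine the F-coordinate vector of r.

First [r]_D = P [r]_S = <-12, -4, -4, 0>.
Then [r]_F = Q [r]_D = <-8, 8, 8, 28>.

<-8, 8, 8, 28>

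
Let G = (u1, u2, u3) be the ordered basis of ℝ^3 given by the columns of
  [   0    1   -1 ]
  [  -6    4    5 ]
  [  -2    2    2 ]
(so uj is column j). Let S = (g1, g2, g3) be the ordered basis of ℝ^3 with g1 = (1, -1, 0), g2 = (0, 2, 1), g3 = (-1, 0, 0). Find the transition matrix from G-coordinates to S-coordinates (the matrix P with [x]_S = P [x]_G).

[[2, 0, -1], [-2, 2, 2], [2, -1, 0]]

Let M have columns uj and N have columns gj. Then for every x, N [x]_S = x = M [x]_G, so P = N^(-1) M.
Since det N = 1, N^(-1) has integer entries; multiplying gives P = [[2, 0, -1], [-2, 2, 2], [2, -1, 0]].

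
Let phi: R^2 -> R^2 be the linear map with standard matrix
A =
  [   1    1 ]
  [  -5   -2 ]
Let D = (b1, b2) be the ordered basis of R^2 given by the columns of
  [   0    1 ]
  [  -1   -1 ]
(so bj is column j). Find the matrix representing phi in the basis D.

Let P have columns b1, b2. Then [phi]_D = P^(-1) A P.
Here det P = 1, so P^(-1) is integer; computing A P first and then P^(-1)(A P) gives [[-1, 3], [-1, 0]].

[[-1, 3], [-1, 0]]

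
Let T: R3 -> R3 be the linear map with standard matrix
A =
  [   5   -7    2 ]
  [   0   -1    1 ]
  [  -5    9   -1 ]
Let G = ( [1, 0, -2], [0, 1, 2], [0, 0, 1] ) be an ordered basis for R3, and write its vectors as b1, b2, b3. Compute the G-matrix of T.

The j-th column of [T]_G is [T(bj)]_G.
T(b1) = A b1 = [1, -2, -3] = b1 - 2b2 + 3b3, so column 1 is [1, -2, 3].
Repeating for b2, b3 and assembling the columns gives [[1, -3, 2], [-2, 1, 1], [3, -1, 1]].

[[1, -3, 2], [-2, 1, 1], [3, -1, 1]]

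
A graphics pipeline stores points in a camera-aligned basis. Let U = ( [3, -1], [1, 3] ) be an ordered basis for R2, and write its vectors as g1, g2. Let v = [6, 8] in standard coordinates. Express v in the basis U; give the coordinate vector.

[1, 3]

Write v = c_1 g1 + c_2 g2 and solve for the c_i.
System: 3c_1 + c_2 = 6, -c_1 + 3c_2 = 8; solving gives c_1 = 1, c_2 = 3.
Check: g1 + 3g2 = [6, 8].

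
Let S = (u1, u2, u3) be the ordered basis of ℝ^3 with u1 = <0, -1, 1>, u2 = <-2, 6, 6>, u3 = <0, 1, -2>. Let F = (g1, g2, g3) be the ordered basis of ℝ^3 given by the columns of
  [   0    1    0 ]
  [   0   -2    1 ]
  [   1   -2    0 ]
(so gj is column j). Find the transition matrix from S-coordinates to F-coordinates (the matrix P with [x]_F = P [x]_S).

[[1, 2, -2], [0, -2, 0], [-1, 2, 1]]

Take x = uj: its S-coordinates are the j-th standard unit vector, so P e_j — column j of P — equals [uj]_F.
u1 = g1 + 0·g2 - g3, giving column 1 = <1, 0, -1>; repeating for each j gives P = [[1, 2, -2], [0, -2, 0], [-1, 2, 1]].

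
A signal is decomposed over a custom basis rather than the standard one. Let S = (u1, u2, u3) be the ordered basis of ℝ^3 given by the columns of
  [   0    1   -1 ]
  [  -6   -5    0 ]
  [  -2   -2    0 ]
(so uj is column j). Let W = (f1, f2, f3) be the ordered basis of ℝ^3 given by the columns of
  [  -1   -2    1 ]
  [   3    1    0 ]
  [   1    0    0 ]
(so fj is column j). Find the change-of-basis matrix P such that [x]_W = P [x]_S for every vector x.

Take x = uj: its S-coordinates are the j-th standard unit vector, so P e_j — column j of P — equals [uj]_W.
u1 = -2f1 + 0·f2 - 2f3, giving column 1 = [-2, 0, -2]; repeating for each j gives P = [[-2, -2, 0], [0, 1, 0], [-2, 1, -1]].

[[-2, -2, 0], [0, 1, 0], [-2, 1, -1]]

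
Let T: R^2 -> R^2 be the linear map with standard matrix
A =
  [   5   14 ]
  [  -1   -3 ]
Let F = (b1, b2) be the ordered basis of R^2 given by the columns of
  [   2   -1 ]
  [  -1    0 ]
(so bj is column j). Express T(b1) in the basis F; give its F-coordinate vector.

Column 1 of [T]_F is the F-coordinate vector of T(b1).
In standard coordinates T(b1) = A b1 = (-4, 1).
Converting to F: (-4, 1) = -b1 + 2b2, so the coordinate vector is (-1, 2).

(-1, 2)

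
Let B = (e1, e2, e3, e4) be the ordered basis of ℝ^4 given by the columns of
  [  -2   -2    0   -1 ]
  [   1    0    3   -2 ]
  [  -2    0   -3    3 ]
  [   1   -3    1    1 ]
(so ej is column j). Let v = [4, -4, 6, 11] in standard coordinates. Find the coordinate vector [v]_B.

Write v = c_1 e1 + ... + c_4 e4 and solve for the c_i.
Row-reducing the augmented matrix [M | v] gives c = (0, -3, 0, 2).
Check: 0·e1 - 3e2 + 0·e3 + 2e4 = [4, -4, 6, 11].

[0, -3, 0, 2]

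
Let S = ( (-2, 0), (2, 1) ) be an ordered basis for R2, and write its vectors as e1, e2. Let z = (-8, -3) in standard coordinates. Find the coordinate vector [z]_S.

[z]_S is the unique c with M c = z, where M has columns e1, e2.
System: -2c_1 + 2c_2 = -8, 0c_1 + c_2 = -3; solving gives c_1 = 1, c_2 = -3.
Check: e1 - 3e2 = (-8, -3).

(1, -3)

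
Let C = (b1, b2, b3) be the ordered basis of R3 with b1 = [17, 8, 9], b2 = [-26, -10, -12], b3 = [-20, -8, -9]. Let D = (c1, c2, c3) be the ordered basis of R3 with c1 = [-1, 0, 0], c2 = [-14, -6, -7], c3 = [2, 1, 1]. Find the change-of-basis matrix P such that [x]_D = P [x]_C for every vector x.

Column j of P is [bj]_D, since P maps C-coordinates to D-coordinates.
Expressing b1 in D: b1 = c1 - c2 + 2c3, so column 1 of P is [1, -1, 2].
Doing the same for each bj gives P = [[1, 2, 2], [-1, 2, 1], [2, 2, -2]].

[[1, 2, 2], [-1, 2, 1], [2, 2, -2]]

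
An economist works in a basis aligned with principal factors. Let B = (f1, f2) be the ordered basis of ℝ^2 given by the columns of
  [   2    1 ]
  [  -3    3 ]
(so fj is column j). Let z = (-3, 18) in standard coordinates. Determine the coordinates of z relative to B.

We seek scalars with c_1 f1 + c_2 f2 = z; equivalently solve M c = z where the columns of M are f1, f2.
System: 2c_1 + c_2 = -3, -3c_1 + 3c_2 = 18; solving gives c_1 = -3, c_2 = 3.
Check: -3f1 + 3f2 = (-3, 18).

(-3, 3)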